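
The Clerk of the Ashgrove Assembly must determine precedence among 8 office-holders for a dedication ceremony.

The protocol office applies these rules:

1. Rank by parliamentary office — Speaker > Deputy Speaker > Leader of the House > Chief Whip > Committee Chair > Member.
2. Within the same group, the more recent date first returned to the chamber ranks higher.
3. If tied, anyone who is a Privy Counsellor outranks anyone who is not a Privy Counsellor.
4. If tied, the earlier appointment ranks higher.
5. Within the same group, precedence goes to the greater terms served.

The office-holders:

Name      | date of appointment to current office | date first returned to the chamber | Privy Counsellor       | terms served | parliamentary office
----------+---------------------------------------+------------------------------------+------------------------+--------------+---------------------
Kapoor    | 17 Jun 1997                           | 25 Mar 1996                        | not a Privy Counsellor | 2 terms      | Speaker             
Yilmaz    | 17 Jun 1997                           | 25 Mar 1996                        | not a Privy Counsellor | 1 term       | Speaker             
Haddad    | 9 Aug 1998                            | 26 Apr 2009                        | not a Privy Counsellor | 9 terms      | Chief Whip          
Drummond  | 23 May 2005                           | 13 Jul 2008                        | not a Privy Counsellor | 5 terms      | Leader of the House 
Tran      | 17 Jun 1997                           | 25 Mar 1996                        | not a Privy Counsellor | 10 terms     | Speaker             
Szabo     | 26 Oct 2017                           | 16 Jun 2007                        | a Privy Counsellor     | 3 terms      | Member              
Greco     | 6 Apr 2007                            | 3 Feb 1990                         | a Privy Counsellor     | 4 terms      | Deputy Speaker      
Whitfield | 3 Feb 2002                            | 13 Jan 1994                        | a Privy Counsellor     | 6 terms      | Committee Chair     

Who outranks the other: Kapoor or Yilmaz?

By parliamentary office: Tran, Kapoor and Yilmaz (Speaker); then Greco (Deputy Speaker); then Drummond (Leader of the House); then Haddad (Chief Whip); then Whitfield (Committee Chair); then Szabo (Member).
Tran, Kapoor and Yilmaz all have date first returned to the chamber 25 Mar 1996, so the next rule applies.
Tran, Kapoor and Yilmaz are each not a Privy Counsellor, so the next rule applies.
Tran, Kapoor and Yilmaz all have date of appointment to current office 17 Jun 1997, so the next rule applies.
Among Tran, Kapoor and Yilmaz, by terms served (higher first): Tran (10 terms) before Kapoor (2 terms) before Yilmaz (1 term).
So Kapoor takes precedence.

Kapoor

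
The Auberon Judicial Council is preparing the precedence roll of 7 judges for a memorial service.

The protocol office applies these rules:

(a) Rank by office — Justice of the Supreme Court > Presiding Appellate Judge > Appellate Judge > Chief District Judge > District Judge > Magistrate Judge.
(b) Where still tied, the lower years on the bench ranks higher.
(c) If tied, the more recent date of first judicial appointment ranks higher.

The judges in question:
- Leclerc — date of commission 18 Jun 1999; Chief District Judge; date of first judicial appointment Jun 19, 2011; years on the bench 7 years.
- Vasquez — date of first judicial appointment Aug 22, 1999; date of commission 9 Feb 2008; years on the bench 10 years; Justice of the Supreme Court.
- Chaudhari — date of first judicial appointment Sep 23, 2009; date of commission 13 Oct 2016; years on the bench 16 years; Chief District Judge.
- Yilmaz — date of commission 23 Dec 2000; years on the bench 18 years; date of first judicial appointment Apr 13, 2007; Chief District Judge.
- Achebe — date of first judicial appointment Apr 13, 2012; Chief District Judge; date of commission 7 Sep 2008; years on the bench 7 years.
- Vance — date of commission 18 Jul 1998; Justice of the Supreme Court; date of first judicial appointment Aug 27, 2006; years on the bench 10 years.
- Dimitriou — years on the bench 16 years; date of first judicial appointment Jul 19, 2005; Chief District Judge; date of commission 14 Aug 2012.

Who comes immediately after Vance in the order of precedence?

By office: Vance and Vasquez (Justice of the Supreme Court); then Achebe, Leclerc, Chaudhari, Dimitriou and Yilmaz (Chief District Judge).
Vance and Vasquez both have years on the bench 10 years, so the next rule applies.
Among Vance and Vasquez, by date of first judicial appointment (later first): Vance (Aug 27, 2006) before Vasquez (Aug 22, 1999).
Among Achebe, Leclerc, Chaudhari, Dimitriou and Yilmaz, by years on the bench (lower first): Achebe and Leclerc (7 years) before Chaudhari and Dimitriou (16 years) before Yilmaz (18 years).
Among Achebe and Leclerc, by date of first judicial appointment (later first): Achebe (Apr 13, 2012) before Leclerc (Jun 19, 2011).
Among Chaudhari and Dimitriou, by date of first judicial appointment (later first): Chaudhari (Sep 23, 2009) before Dimitriou (Jul 19, 2005).
Order: Vance, Vasquez, Achebe, Leclerc, Chaudhari, Dimitriou, Yilmaz.

Vasquez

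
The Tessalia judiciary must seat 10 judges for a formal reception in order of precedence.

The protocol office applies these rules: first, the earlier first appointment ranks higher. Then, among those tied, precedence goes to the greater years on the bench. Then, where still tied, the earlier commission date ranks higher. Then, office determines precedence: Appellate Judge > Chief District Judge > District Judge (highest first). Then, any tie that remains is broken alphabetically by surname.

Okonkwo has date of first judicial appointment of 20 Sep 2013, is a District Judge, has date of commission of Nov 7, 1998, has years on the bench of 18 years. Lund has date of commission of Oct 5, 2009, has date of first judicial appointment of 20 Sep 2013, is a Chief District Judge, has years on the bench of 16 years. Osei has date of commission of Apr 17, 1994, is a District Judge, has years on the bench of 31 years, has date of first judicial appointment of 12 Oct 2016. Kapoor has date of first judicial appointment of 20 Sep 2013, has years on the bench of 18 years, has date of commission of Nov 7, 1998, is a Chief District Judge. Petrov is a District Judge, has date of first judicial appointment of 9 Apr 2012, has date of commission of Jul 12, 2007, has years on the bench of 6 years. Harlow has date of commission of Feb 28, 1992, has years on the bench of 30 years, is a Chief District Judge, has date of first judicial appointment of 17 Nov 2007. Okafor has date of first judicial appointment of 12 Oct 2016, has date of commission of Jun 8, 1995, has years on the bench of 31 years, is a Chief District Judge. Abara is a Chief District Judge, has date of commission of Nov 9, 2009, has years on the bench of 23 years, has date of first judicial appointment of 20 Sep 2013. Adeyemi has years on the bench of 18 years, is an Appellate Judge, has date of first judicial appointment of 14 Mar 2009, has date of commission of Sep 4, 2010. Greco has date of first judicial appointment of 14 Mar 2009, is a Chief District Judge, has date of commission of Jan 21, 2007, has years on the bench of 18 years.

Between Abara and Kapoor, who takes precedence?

By date of first judicial appointment (earlier first): Harlow (17 Nov 2007); then Greco and Adeyemi (both 14 Mar 2009); then Petrov (9 Apr 2012); then Abara, Kapoor, Okonkwo and Lund (each 20 Sep 2013); then Osei and Okafor (both 12 Oct 2016).
Greco and Adeyemi both have years on the bench 18 years, so the next rule applies.
Among Greco and Adeyemi, by date of commission (earlier first): Greco (Jan 21, 2007) before Adeyemi (Sep 4, 2010).
Among Abara, Kapoor, Okonkwo and Lund, by years on the bench (higher first): Abara (23 years) before Kapoor and Okonkwo (18 years) before Lund (16 years).
Kapoor and Okonkwo both have date of commission Nov 7, 1998, so the next rule applies.
Among Kapoor and Okonkwo, by office: Kapoor (Chief District Judge) before Okonkwo (District Judge).
Osei and Okafor both have years on the bench 31 years, so the next rule applies.
Among Osei and Okafor, by date of commission (earlier first): Osei (Apr 17, 1994) before Okafor (Jun 8, 1995).
So Abara takes precedence.

Abara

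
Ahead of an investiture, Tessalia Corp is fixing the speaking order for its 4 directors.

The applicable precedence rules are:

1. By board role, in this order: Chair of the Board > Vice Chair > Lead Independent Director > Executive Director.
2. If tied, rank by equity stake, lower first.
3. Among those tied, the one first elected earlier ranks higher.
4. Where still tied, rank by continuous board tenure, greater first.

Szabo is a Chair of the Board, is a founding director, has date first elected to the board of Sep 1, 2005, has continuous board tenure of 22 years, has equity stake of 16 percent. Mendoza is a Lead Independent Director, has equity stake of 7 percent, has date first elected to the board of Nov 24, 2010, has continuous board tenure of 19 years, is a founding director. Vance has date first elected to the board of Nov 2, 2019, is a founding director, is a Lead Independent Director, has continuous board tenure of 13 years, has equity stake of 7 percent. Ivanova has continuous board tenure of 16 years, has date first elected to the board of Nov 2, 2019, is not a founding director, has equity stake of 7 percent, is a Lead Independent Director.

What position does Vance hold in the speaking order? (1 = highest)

4

By board role: Szabo (Chair of the Board); then Mendoza, Ivanova and Vance (Lead Independent Director).
Mendoza, Ivanova and Vance all have equity stake 7 percent, so the next rule applies.
Among Mendoza, Ivanova and Vance, by date first elected to the board (earlier first): Mendoza (Nov 24, 2010) before Ivanova and Vance (Nov 2, 2019).
Among Ivanova and Vance, by continuous board tenure (higher first): Ivanova (16 years) before Vance (13 years).
Order: Szabo, Mendoza, Ivanova, Vance. So position 4.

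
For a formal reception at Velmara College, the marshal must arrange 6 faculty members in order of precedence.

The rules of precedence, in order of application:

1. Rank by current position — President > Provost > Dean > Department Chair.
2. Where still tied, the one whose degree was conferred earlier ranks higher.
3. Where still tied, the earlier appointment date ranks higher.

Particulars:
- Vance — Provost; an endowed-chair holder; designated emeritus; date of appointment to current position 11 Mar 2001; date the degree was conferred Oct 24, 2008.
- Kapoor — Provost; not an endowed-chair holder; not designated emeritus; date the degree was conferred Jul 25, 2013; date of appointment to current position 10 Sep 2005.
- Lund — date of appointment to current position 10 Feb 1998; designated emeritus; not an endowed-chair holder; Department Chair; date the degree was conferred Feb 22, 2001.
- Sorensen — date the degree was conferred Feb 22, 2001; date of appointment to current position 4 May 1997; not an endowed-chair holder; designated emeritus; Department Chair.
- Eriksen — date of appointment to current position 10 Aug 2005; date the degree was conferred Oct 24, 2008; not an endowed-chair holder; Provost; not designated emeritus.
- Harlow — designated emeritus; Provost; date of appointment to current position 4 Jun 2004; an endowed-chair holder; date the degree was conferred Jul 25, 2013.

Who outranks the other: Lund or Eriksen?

By current position: Vance, Eriksen, Harlow and Kapoor (Provost); then Sorensen and Lund (Department Chair).
Among Vance, Eriksen, Harlow and Kapoor, by date the degree was conferred (earlier first): Vance and Eriksen (Oct 24, 2008) before Harlow and Kapoor (Jul 25, 2013).
Among Vance and Eriksen, by date of appointment to current position (earlier first): Vance (11 Mar 2001) before Eriksen (10 Aug 2005).
Among Harlow and Kapoor, by date of appointment to current position (earlier first): Harlow (4 Jun 2004) before Kapoor (10 Sep 2005).
Sorensen and Lund both have date the degree was conferred Feb 22, 2001, so the next rule applies.
Among Sorensen and Lund, by date of appointment to current position (earlier first): Sorensen (4 May 1997) before Lund (10 Feb 1998).
So Eriksen takes precedence.

Eriksen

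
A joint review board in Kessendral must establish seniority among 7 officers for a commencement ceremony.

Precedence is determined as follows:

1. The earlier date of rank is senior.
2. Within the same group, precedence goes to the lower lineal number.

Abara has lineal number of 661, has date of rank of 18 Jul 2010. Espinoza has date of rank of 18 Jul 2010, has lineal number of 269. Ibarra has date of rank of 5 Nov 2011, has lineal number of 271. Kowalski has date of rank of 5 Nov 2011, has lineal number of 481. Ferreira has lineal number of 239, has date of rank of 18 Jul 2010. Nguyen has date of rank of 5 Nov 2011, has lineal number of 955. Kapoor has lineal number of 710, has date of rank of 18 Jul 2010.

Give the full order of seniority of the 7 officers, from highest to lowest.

By date of rank (earlier first): Ferreira, Espinoza, Abara and Kapoor (each 18 Jul 2010); then Ibarra, Kowalski and Nguyen (each 5 Nov 2011).
Among Ferreira, Espinoza, Abara and Kapoor, by lineal number (lower first): Ferreira (239) before Espinoza (269) before Abara (661) before Kapoor (710).
Among Ibarra, Kowalski and Nguyen, by lineal number (lower first): Ibarra (271) before Kowalski (481) before Nguyen (955).
Full order: Ferreira, Espinoza, Abara, Kapoor, Ibarra, Kowalski, Nguyen.

Ferreira, Espinoza, Abara, Kapoor, Ibarra, Kowalski, Nguyen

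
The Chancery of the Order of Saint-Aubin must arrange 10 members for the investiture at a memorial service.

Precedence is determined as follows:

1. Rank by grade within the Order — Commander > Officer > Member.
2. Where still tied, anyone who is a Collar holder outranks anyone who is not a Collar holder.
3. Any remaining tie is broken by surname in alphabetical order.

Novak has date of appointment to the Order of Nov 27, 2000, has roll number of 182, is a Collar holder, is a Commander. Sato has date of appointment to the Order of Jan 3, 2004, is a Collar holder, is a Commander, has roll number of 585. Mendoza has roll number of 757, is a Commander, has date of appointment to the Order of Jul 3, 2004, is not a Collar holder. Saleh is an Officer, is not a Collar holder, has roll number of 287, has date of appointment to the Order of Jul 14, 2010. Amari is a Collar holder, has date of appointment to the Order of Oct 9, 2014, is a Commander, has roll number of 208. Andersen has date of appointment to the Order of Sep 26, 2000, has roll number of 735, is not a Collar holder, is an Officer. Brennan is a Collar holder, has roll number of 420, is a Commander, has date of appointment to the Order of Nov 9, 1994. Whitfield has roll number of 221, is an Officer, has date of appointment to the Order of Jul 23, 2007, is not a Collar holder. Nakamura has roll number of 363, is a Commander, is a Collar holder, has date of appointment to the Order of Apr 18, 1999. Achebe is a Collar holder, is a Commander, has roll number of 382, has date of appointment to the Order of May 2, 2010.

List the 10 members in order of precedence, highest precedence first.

Achebe, Amari, Brennan, Nakamura, Novak, Sato, Mendoza, Andersen, Saleh, Whitfield

By grade within the Order: Achebe, Amari, Brennan, Nakamura, Novak, Sato and Mendoza (Commander); then Andersen, Saleh and Whitfield (Officer).
Among Achebe, Amari, Brennan, Nakamura, Novak, Sato and Mendoza, a Collar holder before not a Collar holder: Achebe, Amari, Brennan, Nakamura, Novak and Sato (a Collar holder) before Mendoza (not a Collar holder).
Among Achebe, Amari, Brennan, Nakamura, Novak and Sato, alphabetically by surname: Achebe before Amari before Brennan before Nakamura before Novak before Sato.
Andersen, Saleh and Whitfield are each not a Collar holder, so the next rule applies.
Among Andersen, Saleh and Whitfield, alphabetically by surname: Andersen before Saleh before Whitfield.
Full order: Achebe, Amari, Brennan, Nakamura, Novak, Sato, Mendoza, Andersen, Saleh, Whitfield.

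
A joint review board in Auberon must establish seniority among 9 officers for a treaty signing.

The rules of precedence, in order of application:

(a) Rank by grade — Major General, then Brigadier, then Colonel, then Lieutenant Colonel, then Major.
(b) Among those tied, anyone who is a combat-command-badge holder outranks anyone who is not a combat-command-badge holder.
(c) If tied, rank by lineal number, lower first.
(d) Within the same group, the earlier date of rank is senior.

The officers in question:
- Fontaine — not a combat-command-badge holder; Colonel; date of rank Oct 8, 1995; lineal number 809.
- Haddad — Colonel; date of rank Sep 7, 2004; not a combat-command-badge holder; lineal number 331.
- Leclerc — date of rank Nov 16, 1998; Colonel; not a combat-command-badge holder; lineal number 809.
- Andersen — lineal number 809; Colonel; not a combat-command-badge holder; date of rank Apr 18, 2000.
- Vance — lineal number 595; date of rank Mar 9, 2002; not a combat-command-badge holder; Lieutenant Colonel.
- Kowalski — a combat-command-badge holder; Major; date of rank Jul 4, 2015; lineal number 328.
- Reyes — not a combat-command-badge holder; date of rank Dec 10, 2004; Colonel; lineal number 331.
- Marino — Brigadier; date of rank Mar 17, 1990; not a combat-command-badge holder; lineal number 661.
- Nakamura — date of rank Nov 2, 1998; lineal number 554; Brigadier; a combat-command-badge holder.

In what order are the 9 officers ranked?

By grade: Nakamura and Marino (Brigadier); then Haddad, Reyes, Fontaine, Leclerc and Andersen (Colonel); then Vance (Lieutenant Colonel); then Kowalski (Major).
Among Nakamura and Marino, a combat-command-badge holder before not a combat-command-badge holder: Nakamura (a combat-command-badge holder) before Marino (not a combat-command-badge holder).
Haddad, Reyes, Fontaine, Leclerc and Andersen are each not a combat-command-badge holder, so the next rule applies.
Among Haddad, Reyes, Fontaine, Leclerc and Andersen, by lineal number (lower first): Haddad and Reyes (331) before Fontaine, Leclerc and Andersen (809).
Among Haddad and Reyes, by date of rank (earlier first): Haddad (Sep 7, 2004) before Reyes (Dec 10, 2004).
Among Fontaine, Leclerc and Andersen, by date of rank (earlier first): Fontaine (Oct 8, 1995) before Leclerc (Nov 16, 1998) before Andersen (Apr 18, 2000).
Full order: Nakamura, Marino, Haddad, Reyes, Fontaine, Leclerc, Andersen, Vance, Kowalski.

Nakamura, Marino, Haddad, Reyes, Fontaine, Leclerc, Andersen, Vance, Kowalski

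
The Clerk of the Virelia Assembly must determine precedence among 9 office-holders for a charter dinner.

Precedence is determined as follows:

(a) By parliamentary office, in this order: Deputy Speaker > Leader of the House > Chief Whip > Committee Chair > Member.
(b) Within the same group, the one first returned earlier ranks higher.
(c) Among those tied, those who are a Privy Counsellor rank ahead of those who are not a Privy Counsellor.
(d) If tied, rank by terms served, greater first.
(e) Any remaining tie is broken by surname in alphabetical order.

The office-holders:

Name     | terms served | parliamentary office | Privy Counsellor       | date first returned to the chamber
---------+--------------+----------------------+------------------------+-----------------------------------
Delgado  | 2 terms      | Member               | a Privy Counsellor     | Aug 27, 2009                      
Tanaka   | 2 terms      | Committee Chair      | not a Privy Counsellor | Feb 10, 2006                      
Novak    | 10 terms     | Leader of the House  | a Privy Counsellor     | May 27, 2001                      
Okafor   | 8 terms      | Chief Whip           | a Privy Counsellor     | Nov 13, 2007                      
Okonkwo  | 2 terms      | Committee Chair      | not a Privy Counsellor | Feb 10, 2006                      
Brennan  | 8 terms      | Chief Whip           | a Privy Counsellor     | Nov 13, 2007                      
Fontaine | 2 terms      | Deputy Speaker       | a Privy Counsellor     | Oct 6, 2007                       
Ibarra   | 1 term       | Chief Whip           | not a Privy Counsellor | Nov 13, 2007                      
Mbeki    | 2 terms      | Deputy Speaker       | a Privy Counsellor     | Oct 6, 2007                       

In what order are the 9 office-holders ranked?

Fontaine, Mbeki, Novak, Brennan, Okafor, Ibarra, Okonkwo, Tanaka, Delgado

By parliamentary office: Fontaine and Mbeki (Deputy Speaker); then Novak (Leader of the House); then Brennan, Okafor and Ibarra (Chief Whip); then Okonkwo and Tanaka (Committee Chair); then Delgado (Member).
Fontaine and Mbeki both have date first returned to the chamber Oct 6, 2007, so the next rule applies.
Fontaine and Mbeki are each a Privy Counsellor, so the next rule applies.
Fontaine and Mbeki both have terms served 2 terms, so the next rule applies.
Among Fontaine and Mbeki, alphabetically by surname: Fontaine before Mbeki.
Brennan, Okafor and Ibarra all have date first returned to the chamber Nov 13, 2007, so the next rule applies.
Among Brennan, Okafor and Ibarra, a Privy Counsellor before not a Privy Counsellor: Brennan and Okafor (a Privy Counsellor) before Ibarra (not a Privy Counsellor).
Brennan and Okafor both have terms served 8 terms, so the next rule applies.
Among Brennan and Okafor, alphabetically by surname: Brennan before Okafor.
Okonkwo and Tanaka both have date first returned to the chamber Feb 10, 2006, so the next rule applies.
Okonkwo and Tanaka are each not a Privy Counsellor, so the next rule applies.
Okonkwo and Tanaka both have terms served 2 terms, so the next rule applies.
Among Okonkwo and Tanaka, alphabetically by surname: Okonkwo before Tanaka.
Full order: Fontaine, Mbeki, Novak, Brennan, Okafor, Ibarra, Okonkwo, Tanaka, Delgado.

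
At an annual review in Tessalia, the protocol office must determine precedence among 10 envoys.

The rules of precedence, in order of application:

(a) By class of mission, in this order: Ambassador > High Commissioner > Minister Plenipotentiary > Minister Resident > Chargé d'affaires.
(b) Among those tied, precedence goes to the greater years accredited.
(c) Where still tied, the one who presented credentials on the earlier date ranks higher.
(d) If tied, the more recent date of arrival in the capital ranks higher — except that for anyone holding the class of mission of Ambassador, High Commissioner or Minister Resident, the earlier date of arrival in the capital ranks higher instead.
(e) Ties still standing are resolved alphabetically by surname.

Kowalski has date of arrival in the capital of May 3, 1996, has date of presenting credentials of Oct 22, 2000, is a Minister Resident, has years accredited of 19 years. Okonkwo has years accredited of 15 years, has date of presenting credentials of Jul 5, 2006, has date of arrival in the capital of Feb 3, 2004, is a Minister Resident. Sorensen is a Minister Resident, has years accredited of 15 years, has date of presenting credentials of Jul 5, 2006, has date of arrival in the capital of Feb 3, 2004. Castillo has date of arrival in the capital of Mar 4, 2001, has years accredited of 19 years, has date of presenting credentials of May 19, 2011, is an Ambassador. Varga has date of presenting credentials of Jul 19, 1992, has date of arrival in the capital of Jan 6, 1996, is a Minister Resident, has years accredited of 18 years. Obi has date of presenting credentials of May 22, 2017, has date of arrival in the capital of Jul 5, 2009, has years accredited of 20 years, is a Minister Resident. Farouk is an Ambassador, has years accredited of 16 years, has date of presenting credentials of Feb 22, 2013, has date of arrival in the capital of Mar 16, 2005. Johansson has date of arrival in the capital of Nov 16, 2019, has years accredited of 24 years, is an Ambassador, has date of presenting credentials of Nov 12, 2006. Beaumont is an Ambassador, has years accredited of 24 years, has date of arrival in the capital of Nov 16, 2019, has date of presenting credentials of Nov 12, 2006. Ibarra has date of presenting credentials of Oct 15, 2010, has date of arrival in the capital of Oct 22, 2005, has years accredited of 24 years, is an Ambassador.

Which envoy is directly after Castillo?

Farouk

By class of mission: Beaumont, Johansson, Ibarra, Castillo and Farouk (Ambassador); then Obi, Kowalski, Varga, Okonkwo and Sorensen (Minister Resident).
Among Beaumont, Johansson, Ibarra, Castillo and Farouk, by years accredited (higher first): Beaumont, Johansson and Ibarra (24 years) before Castillo (19 years) before Farouk (16 years).
Among Beaumont, Johansson and Ibarra, by date of presenting credentials (earlier first): Beaumont and Johansson (Nov 12, 2006) before Ibarra (Oct 15, 2010).
Beaumont and Johansson both have date of arrival in the capital Nov 16, 2019, so the next rule applies.
Among Beaumont and Johansson, alphabetically by surname: Beaumont before Johansson.
Among Obi, Kowalski, Varga, Okonkwo and Sorensen, by years accredited (higher first): Obi (20 years) before Kowalski (19 years) before Varga (18 years) before Okonkwo and Sorensen (15 years).
Okonkwo and Sorensen both have date of presenting credentials Jul 5, 2006, so the next rule applies.
Okonkwo and Sorensen both have date of arrival in the capital Feb 3, 2004, so the next rule applies.
Among Okonkwo and Sorensen, alphabetically by surname: Okonkwo before Sorensen.
Order: Beaumont, Johansson, Ibarra, Castillo, Farouk, Obi, Kowalski, Varga, Okonkwo, Sorensen.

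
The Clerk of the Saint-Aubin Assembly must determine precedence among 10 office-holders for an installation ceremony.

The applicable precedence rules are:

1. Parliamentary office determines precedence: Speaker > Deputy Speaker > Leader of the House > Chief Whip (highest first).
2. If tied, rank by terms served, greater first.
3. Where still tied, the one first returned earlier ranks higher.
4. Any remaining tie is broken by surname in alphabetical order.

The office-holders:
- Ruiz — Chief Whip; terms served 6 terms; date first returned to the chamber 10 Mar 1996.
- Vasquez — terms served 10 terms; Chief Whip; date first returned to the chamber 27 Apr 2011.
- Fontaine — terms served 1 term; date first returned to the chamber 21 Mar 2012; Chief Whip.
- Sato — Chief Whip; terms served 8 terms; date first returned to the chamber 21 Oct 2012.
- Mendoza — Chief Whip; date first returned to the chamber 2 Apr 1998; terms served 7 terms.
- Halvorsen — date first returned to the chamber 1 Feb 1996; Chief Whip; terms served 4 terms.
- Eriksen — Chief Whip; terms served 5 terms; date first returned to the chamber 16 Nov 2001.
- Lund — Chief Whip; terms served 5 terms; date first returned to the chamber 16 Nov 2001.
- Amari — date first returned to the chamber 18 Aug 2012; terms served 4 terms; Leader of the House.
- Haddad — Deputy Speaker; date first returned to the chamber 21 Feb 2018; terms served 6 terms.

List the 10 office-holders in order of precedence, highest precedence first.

By parliamentary office: Haddad (Deputy Speaker); then Amari (Leader of the House); then Vasquez, Sato, Mendoza, Ruiz, Eriksen, Lund, Halvorsen and Fontaine (Chief Whip).
Among Vasquez, Sato, Mendoza, Ruiz, Eriksen, Lund, Halvorsen and Fontaine, by terms served (higher first): Vasquez (10 terms) before Sato (8 terms) before Mendoza (7 terms) before Ruiz (6 terms) before Eriksen and Lund (5 terms) before Halvorsen (4 terms) before Fontaine (1 term).
Eriksen and Lund both have date first returned to the chamber 16 Nov 2001, so the next rule applies.
Among Eriksen and Lund, alphabetically by surname: Eriksen before Lund.
Full order: Haddad, Amari, Vasquez, Sato, Mendoza, Ruiz, Eriksen, Lund, Halvorsen, Fontaine.

Haddad, Amari, Vasquez, Sato, Mendoza, Ruiz, Eriksen, Lund, Halvorsen, Fontaine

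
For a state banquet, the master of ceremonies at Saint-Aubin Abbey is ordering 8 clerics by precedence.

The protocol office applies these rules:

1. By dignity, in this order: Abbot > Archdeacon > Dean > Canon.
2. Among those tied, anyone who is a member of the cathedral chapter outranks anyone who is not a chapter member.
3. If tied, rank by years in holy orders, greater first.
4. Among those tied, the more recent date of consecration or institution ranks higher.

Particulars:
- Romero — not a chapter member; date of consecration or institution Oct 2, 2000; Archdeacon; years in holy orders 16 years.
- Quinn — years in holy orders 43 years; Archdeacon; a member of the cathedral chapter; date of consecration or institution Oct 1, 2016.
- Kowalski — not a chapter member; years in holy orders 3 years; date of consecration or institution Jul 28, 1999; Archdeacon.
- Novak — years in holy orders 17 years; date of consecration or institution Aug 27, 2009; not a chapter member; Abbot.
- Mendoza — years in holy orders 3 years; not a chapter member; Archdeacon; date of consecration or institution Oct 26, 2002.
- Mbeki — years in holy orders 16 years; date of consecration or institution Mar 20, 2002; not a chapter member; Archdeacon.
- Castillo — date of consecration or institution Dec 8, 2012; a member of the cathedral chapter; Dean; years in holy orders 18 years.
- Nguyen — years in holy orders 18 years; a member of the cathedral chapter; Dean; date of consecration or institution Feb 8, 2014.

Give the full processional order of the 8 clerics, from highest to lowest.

By dignity: Novak (Abbot); then Quinn, Mbeki, Romero, Mendoza and Kowalski (Archdeacon); then Nguyen and Castillo (Dean).
Among Quinn, Mbeki, Romero, Mendoza and Kowalski, a member of the cathedral chapter before not a chapter member: Quinn (a member of the cathedral chapter) before Mbeki, Romero, Mendoza and Kowalski (not a chapter member).
Among Mbeki, Romero, Mendoza and Kowalski, by years in holy orders (higher first): Mbeki and Romero (16 years) before Mendoza and Kowalski (3 years).
Among Mbeki and Romero, by date of consecration or institution (later first): Mbeki (Mar 20, 2002) before Romero (Oct 2, 2000).
Among Mendoza and Kowalski, by date of consecration or institution (later first): Mendoza (Oct 26, 2002) before Kowalski (Jul 28, 1999).
Nguyen and Castillo are each a member of the cathedral chapter, so the next rule applies.
Nguyen and Castillo both have years in holy orders 18 years, so the next rule applies.
Among Nguyen and Castillo, by date of consecration or institution (later first): Nguyen (Feb 8, 2014) before Castillo (Dec 8, 2012).
Full order: Novak, Quinn, Mbeki, Romero, Mendoza, Kowalski, Nguyen, Castillo.

Novak, Quinn, Mbeki, Romero, Mendoza, Kowalski, Nguyen, Castillo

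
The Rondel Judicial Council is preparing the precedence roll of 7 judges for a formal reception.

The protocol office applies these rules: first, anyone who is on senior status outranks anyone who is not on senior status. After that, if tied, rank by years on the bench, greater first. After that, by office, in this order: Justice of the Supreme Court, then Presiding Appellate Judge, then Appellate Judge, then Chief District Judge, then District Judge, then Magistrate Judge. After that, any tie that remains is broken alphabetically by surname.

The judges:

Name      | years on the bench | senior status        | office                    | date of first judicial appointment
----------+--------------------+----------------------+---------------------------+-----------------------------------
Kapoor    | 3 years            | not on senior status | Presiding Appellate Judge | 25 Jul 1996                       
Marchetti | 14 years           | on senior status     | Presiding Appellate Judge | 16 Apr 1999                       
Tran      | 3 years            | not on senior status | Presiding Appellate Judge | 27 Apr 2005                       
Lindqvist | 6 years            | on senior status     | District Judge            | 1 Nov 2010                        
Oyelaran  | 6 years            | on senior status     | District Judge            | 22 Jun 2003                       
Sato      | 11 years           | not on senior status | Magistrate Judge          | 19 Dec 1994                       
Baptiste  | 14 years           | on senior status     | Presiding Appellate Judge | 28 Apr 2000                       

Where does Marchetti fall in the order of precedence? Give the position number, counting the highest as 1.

2

By the first rule: Baptiste, Marchetti, Lindqvist and Oyelaran (each on senior status); then Sato, Kapoor and Tran (each not on senior status).
Among Baptiste, Marchetti, Lindqvist and Oyelaran, by years on the bench (higher first): Baptiste and Marchetti (14 years) before Lindqvist and Oyelaran (6 years).
Baptiste and Marchetti are each Presiding Appellate Judge, so the next rule applies.
Among Baptiste and Marchetti, alphabetically by surname: Baptiste before Marchetti.
Lindqvist and Oyelaran are each District Judge, so the next rule applies.
Among Lindqvist and Oyelaran, alphabetically by surname: Lindqvist before Oyelaran.
Among Sato, Kapoor and Tran, by years on the bench (higher first): Sato (11 years) before Kapoor and Tran (3 years).
Kapoor and Tran are each Presiding Appellate Judge, so the next rule applies.
Among Kapoor and Tran, alphabetically by surname: Kapoor before Tran.
Order: Baptiste, Marchetti, Lindqvist, Oyelaran, Sato, Kapoor, Tran. So position 2.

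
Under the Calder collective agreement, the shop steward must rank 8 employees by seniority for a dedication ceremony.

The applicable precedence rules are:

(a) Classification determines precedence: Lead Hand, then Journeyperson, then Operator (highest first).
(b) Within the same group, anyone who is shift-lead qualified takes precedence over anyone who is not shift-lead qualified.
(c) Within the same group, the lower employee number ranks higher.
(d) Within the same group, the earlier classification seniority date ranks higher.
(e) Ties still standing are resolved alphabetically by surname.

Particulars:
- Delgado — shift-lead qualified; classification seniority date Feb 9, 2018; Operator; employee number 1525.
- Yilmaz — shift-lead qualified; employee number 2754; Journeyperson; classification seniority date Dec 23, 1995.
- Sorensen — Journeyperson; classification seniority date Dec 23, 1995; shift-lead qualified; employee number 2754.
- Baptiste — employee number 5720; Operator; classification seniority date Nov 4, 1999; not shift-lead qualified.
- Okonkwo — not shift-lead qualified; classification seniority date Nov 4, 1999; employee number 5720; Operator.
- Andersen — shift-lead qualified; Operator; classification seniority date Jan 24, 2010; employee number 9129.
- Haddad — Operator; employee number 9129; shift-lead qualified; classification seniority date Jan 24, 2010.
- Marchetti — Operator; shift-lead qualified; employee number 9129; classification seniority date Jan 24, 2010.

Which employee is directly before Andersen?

Delgado

By classification: Sorensen and Yilmaz (Journeyperson); then Delgado, Andersen, Haddad, Marchetti, Baptiste and Okonkwo (Operator).
Sorensen and Yilmaz are each shift-lead qualified, so the next rule applies.
Sorensen and Yilmaz both have employee number 2754, so the next rule applies.
Sorensen and Yilmaz both have classification seniority date Dec 23, 1995, so the next rule applies.
Among Sorensen and Yilmaz, alphabetically by surname: Sorensen before Yilmaz.
Among Delgado, Andersen, Haddad, Marchetti, Baptiste and Okonkwo, shift-lead qualified before not shift-lead qualified: Delgado, Andersen, Haddad and Marchetti (shift-lead qualified) before Baptiste and Okonkwo (not shift-lead qualified).
Among Delgado, Andersen, Haddad and Marchetti, by employee number (lower first): Delgado (1525) before Andersen, Haddad and Marchetti (9129).
Andersen, Haddad and Marchetti all have classification seniority date Jan 24, 2010, so the next rule applies.
Among Andersen, Haddad and Marchetti, alphabetically by surname: Andersen before Haddad before Marchetti.
Baptiste and Okonkwo both have employee number 5720, so the next rule applies.
Baptiste and Okonkwo both have classification seniority date Nov 4, 1999, so the next rule applies.
Among Baptiste and Okonkwo, alphabetically by surname: Baptiste before Okonkwo.
Order: Sorensen, Yilmaz, Delgado, Andersen, Haddad, Marchetti, Baptiste, Okonkwo.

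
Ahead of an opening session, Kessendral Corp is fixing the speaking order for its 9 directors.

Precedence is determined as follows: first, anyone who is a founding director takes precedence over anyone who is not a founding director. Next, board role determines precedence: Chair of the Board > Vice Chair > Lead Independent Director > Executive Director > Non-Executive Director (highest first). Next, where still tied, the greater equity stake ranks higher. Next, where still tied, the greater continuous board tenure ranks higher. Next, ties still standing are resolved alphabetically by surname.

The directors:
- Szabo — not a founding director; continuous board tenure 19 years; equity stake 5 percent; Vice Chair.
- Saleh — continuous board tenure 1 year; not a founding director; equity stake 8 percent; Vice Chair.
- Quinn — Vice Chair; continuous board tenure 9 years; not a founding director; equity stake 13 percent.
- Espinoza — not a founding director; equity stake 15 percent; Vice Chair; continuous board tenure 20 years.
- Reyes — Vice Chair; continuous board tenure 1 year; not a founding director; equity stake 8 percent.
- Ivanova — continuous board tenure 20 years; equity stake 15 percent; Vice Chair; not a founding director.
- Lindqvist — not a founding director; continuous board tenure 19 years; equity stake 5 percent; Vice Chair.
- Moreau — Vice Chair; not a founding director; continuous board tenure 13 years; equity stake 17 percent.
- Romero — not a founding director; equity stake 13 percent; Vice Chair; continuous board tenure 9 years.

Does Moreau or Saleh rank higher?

Moreau

By the first rule: Moreau, Espinoza, Ivanova, Quinn, Romero, Reyes, Saleh, Lindqvist and Szabo (each not a founding director).
Moreau, Espinoza, Ivanova, Quinn, Romero, Reyes, Saleh, Lindqvist and Szabo are each Vice Chair, so the next rule applies.
Among Moreau, Espinoza, Ivanova, Quinn, Romero, Reyes, Saleh, Lindqvist and Szabo, by equity stake (higher first): Moreau (17 percent) before Espinoza and Ivanova (15 percent) before Quinn and Romero (13 percent) before Reyes and Saleh (8 percent) before Lindqvist and Szabo (5 percent).
Espinoza and Ivanova both have continuous board tenure 20 years, so the next rule applies.
Among Espinoza and Ivanova, alphabetically by surname: Espinoza before Ivanova.
Quinn and Romero both have continuous board tenure 9 years, so the next rule applies.
Among Quinn and Romero, alphabetically by surname: Quinn before Romero.
Reyes and Saleh both have continuous board tenure 1 year, so the next rule applies.
Among Reyes and Saleh, alphabetically by surname: Reyes before Saleh.
Lindqvist and Szabo both have continuous board tenure 19 years, so the next rule applies.
Among Lindqvist and Szabo, alphabetically by surname: Lindqvist before Szabo.
So Moreau takes precedence.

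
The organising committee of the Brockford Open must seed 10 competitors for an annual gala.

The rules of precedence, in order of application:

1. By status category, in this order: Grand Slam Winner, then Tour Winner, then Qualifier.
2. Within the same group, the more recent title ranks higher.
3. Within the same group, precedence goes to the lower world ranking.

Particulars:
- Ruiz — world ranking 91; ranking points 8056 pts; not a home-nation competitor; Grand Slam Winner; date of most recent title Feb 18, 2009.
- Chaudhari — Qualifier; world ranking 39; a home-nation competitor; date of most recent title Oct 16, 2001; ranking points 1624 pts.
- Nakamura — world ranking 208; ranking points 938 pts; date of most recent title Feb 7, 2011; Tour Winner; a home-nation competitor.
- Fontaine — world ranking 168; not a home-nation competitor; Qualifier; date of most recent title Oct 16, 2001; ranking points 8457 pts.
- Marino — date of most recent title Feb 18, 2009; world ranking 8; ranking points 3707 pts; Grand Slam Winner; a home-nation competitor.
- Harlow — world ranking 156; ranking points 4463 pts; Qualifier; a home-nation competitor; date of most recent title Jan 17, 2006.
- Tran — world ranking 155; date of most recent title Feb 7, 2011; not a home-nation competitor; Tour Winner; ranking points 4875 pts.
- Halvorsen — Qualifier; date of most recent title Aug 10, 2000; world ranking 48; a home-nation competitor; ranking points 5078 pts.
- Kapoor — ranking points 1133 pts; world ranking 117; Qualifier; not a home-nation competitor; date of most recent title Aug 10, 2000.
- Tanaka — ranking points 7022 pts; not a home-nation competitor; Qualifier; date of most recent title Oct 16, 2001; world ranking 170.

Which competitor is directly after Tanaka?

Halvorsen

By status category: Marino and Ruiz (Grand Slam Winner); then Tran and Nakamura (Tour Winner); then Harlow, Chaudhari, Fontaine, Tanaka, Halvorsen and Kapoor (Qualifier).
Marino and Ruiz both have date of most recent title Feb 18, 2009, so the next rule applies.
Among Marino and Ruiz, by world ranking (lower first): Marino (8) before Ruiz (91).
Tran and Nakamura both have date of most recent title Feb 7, 2011, so the next rule applies.
Among Tran and Nakamura, by world ranking (lower first): Tran (155) before Nakamura (208).
Among Harlow, Chaudhari, Fontaine, Tanaka, Halvorsen and Kapoor, by date of most recent title (later first): Harlow (Jan 17, 2006) before Chaudhari, Fontaine and Tanaka (Oct 16, 2001) before Halvorsen and Kapoor (Aug 10, 2000).
Among Chaudhari, Fontaine and Tanaka, by world ranking (lower first): Chaudhari (39) before Fontaine (168) before Tanaka (170).
Among Halvorsen and Kapoor, by world ranking (lower first): Halvorsen (48) before Kapoor (117).
Order: Marino, Ruiz, Tran, Nakamura, Harlow, Chaudhari, Fontaine, Tanaka, Halvorsen, Kapoor.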